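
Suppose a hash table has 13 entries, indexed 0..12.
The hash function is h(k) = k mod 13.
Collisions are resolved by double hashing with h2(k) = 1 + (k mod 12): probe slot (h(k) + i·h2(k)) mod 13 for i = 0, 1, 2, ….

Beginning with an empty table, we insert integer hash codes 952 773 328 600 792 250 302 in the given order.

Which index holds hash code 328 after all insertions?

952 hashes to 3; slot 3 is free -> place at 3.
773 hashes to 6; slot 6 is free -> place at 6.
328 hashes to 3, h2=5; 3 taken -> place at 8.
600 hashes to 2; slot 2 is free -> place at 2.
792 hashes to 12; slot 12 is free -> place at 12.
250 hashes to 3, h2=11; 3 taken -> place at 1.
302 hashes to 3, h2=3; 3,6 taken -> place at 9.
Table: [—, 250, 600, 952, —, —, 773, —, 328, 302, —, —, 792]

8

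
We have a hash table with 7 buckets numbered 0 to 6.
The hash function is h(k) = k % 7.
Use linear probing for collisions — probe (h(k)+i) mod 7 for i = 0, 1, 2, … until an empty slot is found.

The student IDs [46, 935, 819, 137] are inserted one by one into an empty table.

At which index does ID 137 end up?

Insert 46: h=4, slot 4 empty => index 4.
Insert 935: h=4, slot 4 occupied => index 5.
Insert 819: h=0, slot 0 empty => index 0.
Insert 137: h=4, slots 4,5 occupied => index 6.
Table: [819, ∅, ∅, ∅, 46, 935, 137]

6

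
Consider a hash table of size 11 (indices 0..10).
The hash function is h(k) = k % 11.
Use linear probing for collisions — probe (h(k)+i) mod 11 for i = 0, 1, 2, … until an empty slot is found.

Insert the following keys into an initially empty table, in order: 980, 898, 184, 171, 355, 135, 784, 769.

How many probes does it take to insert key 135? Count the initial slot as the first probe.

2

Insert 980: h=1, slot 1 empty -> index 1.
Insert 898: h=7, slot 7 empty -> index 7.
Insert 184: h=8, slot 8 empty -> index 8.
Insert 171: h=6, slot 6 empty -> index 6.
Insert 355: h=3, slot 3 empty -> index 3.
Insert 135: h=3, slot 3 occupied -> index 4.
Insert 784: h=3, slots 3,4 occupied -> index 5.
Insert 769: h=10, slot 10 empty -> index 10.
Table: [∅, 980, ∅, 355, 135, 784, 171, 898, 184, ∅, 769]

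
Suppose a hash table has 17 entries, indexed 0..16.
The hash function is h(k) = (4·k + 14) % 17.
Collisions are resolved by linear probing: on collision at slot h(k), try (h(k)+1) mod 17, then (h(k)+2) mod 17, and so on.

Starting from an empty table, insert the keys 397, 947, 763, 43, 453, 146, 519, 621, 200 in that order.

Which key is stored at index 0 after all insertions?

519

397: h=4 → slot 4
947: h=11 → slot 11
763: h=6 → slot 6
43: h=16 → slot 16
453: h=7 → slot 7
146: h=3 → slot 3
519: h=16, probe 16,0 → slot 0
621: h=16, probe 16,0,1 → slot 1
200: h=15 → slot 15
Table: [519, 621, ∅, 146, 397, ∅, 763, 453, ∅, ∅, ∅, 947, ∅, ∅, ∅, 200, 43]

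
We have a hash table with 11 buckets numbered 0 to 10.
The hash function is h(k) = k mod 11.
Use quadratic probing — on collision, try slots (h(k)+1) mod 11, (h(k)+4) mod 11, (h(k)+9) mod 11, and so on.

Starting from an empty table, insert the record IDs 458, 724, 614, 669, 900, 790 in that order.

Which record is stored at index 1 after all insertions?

790

458: h=7 => slot 7
724: h=9 => slot 9
614: h=9, probe 9,10 => slot 10
669: h=9, probe 9,10,2 => slot 2
900: h=9, probe 9,10,2,7,3 => slot 3
790: h=9, probe 9,10,2,7,3,1 => slot 1
Table: [—, 790, 669, 900, —, —, —, 458, —, 724, 614]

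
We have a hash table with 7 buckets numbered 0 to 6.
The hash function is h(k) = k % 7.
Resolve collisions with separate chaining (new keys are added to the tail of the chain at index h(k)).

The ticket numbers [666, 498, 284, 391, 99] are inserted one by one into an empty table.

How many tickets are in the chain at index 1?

3

666 -> bucket 1
498 -> bucket 1 (collision)
284 -> bucket 4
391 -> bucket 6
99 -> bucket 1 (collision)
Final buckets:
0: —
1: 666 -> 498 -> 99
2: —
3: —
4: 284
5: —
6: 391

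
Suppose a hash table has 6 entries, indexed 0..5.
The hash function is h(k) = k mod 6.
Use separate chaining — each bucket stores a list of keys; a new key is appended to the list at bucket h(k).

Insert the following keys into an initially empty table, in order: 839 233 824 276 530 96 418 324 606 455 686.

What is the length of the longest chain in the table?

839 → bucket 5
233 → bucket 5 (collision)
824 → bucket 2
276 → bucket 0
530 → bucket 2 (collision)
96 → bucket 0 (collision)
418 → bucket 4
324 → bucket 0 (collision)
606 → bucket 0 (collision)
455 → bucket 5 (collision)
686 → bucket 2 (collision)
Final buckets:
0: 276 -> 96 -> 324 -> 606
1: ∅
2: 824 -> 530 -> 686
3: ∅
4: 418
5: 839 -> 233 -> 455

4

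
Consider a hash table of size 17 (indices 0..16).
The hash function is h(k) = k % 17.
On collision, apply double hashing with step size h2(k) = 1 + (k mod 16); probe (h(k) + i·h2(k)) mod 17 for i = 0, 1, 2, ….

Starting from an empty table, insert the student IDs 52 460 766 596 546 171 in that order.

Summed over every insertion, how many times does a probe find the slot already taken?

4

52 hashes to 1; slot 1 is free -> place at 1.
460 hashes to 1, h2=13; 1 taken -> place at 14.
766 hashes to 1, h2=15; 1 taken -> place at 16.
596 hashes to 1, h2=5; 1 taken -> place at 6.
546 hashes to 2; slot 2 is free -> place at 2.
171 hashes to 1, h2=12; 1 taken -> place at 13.
Table: [_, 52, 546, _, _, _, 596, _, _, _, _, _, _, 171, 460, _, 766]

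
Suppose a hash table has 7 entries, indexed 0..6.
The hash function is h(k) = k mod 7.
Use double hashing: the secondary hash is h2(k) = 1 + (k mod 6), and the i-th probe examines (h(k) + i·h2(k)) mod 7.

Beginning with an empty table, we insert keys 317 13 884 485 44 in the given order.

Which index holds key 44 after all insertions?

4

317: h=2 => slot 2
13: h=6 => slot 6
884: h=2, h2=3, probe 2,5 => slot 5
485: h=2, h2=6, probe 2,1 => slot 1
44: h=2, h2=3, probe 2,5,1,4 => slot 4
Table: [-, 485, 317, -, 44, 884, 13]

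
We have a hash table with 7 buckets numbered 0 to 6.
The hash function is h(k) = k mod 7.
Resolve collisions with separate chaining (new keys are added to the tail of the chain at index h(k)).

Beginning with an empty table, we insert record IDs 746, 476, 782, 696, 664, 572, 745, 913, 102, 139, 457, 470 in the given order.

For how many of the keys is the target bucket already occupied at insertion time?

Insert 746: h=4, bucket 4 empty -> new chain.
Insert 476: h=0, bucket 0 empty -> new chain.
Insert 782: h=5, bucket 5 empty -> new chain.
Insert 696: h=3, bucket 3 empty -> new chain.
Insert 664: h=6, bucket 6 empty -> new chain.
Insert 572: h=5, bucket 5 nonempty -> append to chain.
Insert 745: h=3, bucket 3 nonempty -> append to chain.
Insert 913: h=3, bucket 3 nonempty -> append to chain.
Insert 102: h=4, bucket 4 nonempty -> append to chain.
Insert 139: h=6, bucket 6 nonempty -> append to chain.
Insert 457: h=2, bucket 2 empty -> new chain.
Insert 470: h=1, bucket 1 empty -> new chain.
Final buckets:
0: 476
1: 470
2: 457
3: 696 -> 745 -> 913
4: 746 -> 102
5: 782 -> 572
6: 664 -> 139

5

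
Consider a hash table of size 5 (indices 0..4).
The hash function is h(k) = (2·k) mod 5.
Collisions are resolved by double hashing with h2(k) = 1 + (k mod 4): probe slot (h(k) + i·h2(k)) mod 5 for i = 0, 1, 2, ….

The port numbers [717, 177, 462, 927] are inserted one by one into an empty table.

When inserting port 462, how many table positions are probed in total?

717: h=4 -> slot 4
177: h=4, h2=2, probe 4,1 -> slot 1
462: h=4, h2=3, probe 4,2 -> slot 2
927: h=4, h2=4, probe 4,3 -> slot 3
Table: [., 177, 462, 927, 717]

2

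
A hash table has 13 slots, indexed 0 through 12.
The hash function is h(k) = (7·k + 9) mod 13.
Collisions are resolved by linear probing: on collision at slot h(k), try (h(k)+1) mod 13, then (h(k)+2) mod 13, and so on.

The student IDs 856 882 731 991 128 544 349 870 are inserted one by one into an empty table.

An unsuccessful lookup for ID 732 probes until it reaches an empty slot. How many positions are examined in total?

856 hashes to 8; slot 8 is free => place at 8.
882 hashes to 8; 8 taken => place at 9.
731 hashes to 4; slot 4 is free => place at 4.
991 hashes to 4; 4 taken => place at 5.
128 hashes to 8; 8,9 taken => place at 10.
544 hashes to 8; 8,9,10 taken => place at 11.
349 hashes to 8; 8,9,10,11 taken => place at 12.
870 hashes to 2; slot 2 is free => place at 2.
Table: [-, -, 870, -, 731, 991, -, -, 856, 882, 128, 544, 349]
Lookup 732: h=11, probe 11,12,0 → slot 0 empty, not found.

3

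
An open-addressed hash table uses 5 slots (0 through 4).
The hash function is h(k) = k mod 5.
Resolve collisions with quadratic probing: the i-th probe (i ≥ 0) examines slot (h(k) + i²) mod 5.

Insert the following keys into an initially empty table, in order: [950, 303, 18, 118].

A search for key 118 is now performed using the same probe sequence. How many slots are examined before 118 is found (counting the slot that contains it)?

3

950: h=0 => slot 0
303: h=3 => slot 3
18: h=3, probe 3,4 => slot 4
118: h=3, probe 3,4,2 => slot 2
Table: [950, -, 118, 303, 18]
Lookup 118: h=3, probe 3,4,2 → found at 2.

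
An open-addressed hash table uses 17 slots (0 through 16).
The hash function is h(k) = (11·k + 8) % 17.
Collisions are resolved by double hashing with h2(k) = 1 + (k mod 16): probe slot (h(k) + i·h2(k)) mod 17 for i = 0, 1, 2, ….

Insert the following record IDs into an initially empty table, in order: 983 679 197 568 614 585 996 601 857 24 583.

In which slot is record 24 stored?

983: h=9 -> slot 9
679: h=14 -> slot 14
197: h=16 -> slot 16
568: h=0 -> slot 0
614: h=13 -> slot 13
585: h=0, h2=10, probe 0,10 -> slot 10
996: h=16, h2=5, probe 16,4 -> slot 4
601: h=6 -> slot 6
857: h=0, h2=10, probe 0,10,3 -> slot 3
24: h=0, h2=9, probe 0,9,1 -> slot 1
583: h=12 -> slot 12
Table: [568, 24, -, 857, 996, -, 601, -, -, 983, 585, -, 583, 614, 679, -, 197]

1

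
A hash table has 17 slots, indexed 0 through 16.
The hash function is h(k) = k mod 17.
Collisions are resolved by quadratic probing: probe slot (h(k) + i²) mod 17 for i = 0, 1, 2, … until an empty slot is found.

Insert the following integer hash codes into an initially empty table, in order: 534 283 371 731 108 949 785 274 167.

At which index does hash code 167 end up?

534 hashes to 7; slot 7 is free -> place at 7.
283 hashes to 11; slot 11 is free -> place at 11.
371 hashes to 14; slot 14 is free -> place at 14.
731 hashes to 0; slot 0 is free -> place at 0.
108 hashes to 6; slot 6 is free -> place at 6.
949 hashes to 14; 14 taken -> place at 15.
785 hashes to 3; slot 3 is free -> place at 3.
274 hashes to 2; slot 2 is free -> place at 2.
167 hashes to 14; 14,15 taken -> place at 1.
Table: [731, 167, 274, 785, ., ., 108, 534, ., ., ., 283, ., ., 371, 949, .]

1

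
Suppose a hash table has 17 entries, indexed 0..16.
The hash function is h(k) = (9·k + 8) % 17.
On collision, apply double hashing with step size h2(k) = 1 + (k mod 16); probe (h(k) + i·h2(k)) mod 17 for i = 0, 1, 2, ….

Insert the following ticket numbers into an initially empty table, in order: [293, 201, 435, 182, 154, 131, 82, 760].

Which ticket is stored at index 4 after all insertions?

82

293: h=10 -> slot 10
201: h=15 -> slot 15
435: h=13 -> slot 13
182: h=14 -> slot 14
154: h=0 -> slot 0
131: h=14, h2=4, probe 14,1 -> slot 1
82: h=15, h2=3, probe 15,1,4 -> slot 4
760: h=14, h2=9, probe 14,6 -> slot 6
Table: [154, 131, ., ., 82, ., 760, ., ., ., 293, ., ., 435, 182, 201, .]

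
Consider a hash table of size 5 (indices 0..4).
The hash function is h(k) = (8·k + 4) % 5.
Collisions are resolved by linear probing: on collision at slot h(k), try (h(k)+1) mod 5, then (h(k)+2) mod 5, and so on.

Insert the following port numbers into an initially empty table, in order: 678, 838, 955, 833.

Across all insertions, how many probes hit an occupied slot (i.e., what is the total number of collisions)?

5

678 hashes to 3; slot 3 is free => place at 3.
838 hashes to 3; 3 taken => place at 4.
955 hashes to 4; 4 taken => place at 0.
833 hashes to 3; 3,4,0 taken => place at 1.
Table: [955, 833, _, 678, 838]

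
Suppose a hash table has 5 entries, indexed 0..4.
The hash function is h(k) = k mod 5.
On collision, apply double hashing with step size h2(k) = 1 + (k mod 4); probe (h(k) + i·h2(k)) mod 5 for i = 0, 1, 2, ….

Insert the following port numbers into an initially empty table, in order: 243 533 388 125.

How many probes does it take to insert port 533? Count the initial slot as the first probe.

243: h=3 → slot 3
533: h=3, h2=2, probe 3,0 → slot 0
388: h=3, h2=1, probe 3,4 → slot 4
125: h=0, h2=2, probe 0,2 → slot 2
Table: [533, _, 125, 243, 388]

2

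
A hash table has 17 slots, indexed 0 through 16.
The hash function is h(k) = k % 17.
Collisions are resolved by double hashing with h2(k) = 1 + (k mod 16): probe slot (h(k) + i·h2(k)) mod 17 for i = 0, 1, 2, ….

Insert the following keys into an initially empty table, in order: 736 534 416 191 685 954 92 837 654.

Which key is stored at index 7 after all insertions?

534

Insert 736: h=5, slot 5 empty -> index 5.
Insert 534: h=7, slot 7 empty -> index 7.
Insert 416: h=8, slot 8 empty -> index 8.
Insert 191: h=4, slot 4 empty -> index 4.
Insert 685: h=5, h2=14, slot 5 occupied -> index 2.
Insert 954: h=2, h2=11, slot 2 occupied -> index 13.
Insert 92: h=7, h2=13, slot 7 occupied -> index 3.
Insert 837: h=4, h2=6, slot 4 occupied -> index 10.
Insert 654: h=8, h2=15, slot 8 occupied -> index 6.
Table: [_, _, 685, 92, 191, 736, 654, 534, 416, _, 837, _, _, 954, _, _, _]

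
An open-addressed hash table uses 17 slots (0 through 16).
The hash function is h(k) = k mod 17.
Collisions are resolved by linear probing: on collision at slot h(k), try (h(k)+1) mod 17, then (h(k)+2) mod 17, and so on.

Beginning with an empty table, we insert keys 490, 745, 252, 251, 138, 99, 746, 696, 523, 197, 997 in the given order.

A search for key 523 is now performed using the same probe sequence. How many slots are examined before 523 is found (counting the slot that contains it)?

9

490 hashes to 14; slot 14 is free -> place at 14.
745 hashes to 14; 14 taken -> place at 15.
252 hashes to 14; 14,15 taken -> place at 16.
251 hashes to 13; slot 13 is free -> place at 13.
138 hashes to 2; slot 2 is free -> place at 2.
99 hashes to 14; 14,15,16 taken -> place at 0.
746 hashes to 15; 15,16,0 taken -> place at 1.
696 hashes to 16; 16,0,1,2 taken -> place at 3.
523 hashes to 13; 13,14,15,16,0,1,2,3 taken -> place at 4.
197 hashes to 10; slot 10 is free -> place at 10.
997 hashes to 11; slot 11 is free -> place at 11.
Table: [99, 746, 138, 696, 523, —, —, —, —, —, 197, 997, —, 251, 490, 745, 252]
Lookup 523: h=13, probe 13,14,15,16,0,1,2,3,4 → found at 4.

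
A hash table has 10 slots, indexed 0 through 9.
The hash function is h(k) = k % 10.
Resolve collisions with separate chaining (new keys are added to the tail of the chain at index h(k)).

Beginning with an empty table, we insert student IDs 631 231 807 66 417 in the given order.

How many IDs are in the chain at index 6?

631 → bucket 1
231 → bucket 1 (collision)
807 → bucket 7
66 → bucket 6
417 → bucket 7 (collision)
Final buckets:
0: .
1: 631 -> 231
2: .
3: .
4: .
5: .
6: 66
7: 807 -> 417
8: .
9: .

1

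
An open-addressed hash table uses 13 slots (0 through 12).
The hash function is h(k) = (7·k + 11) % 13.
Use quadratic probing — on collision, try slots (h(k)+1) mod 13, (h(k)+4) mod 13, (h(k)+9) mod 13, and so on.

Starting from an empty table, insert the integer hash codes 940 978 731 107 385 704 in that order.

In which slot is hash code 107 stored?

10

940 hashes to 0; slot 0 is free -> place at 0.
978 hashes to 6; slot 6 is free -> place at 6.
731 hashes to 6; 6 taken -> place at 7.
107 hashes to 6; 6,7 taken -> place at 10.
385 hashes to 2; slot 2 is free -> place at 2.
704 hashes to 12; slot 12 is free -> place at 12.
Table: [940, —, 385, —, —, —, 978, 731, —, —, 107, —, 704]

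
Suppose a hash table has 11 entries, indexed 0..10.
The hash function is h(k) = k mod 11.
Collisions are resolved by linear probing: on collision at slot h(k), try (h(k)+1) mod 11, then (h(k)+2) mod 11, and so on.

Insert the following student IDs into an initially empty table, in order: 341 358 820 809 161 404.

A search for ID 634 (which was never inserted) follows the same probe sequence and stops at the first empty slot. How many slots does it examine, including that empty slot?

Insert 341: h=0, slot 0 empty → index 0.
Insert 358: h=6, slot 6 empty → index 6.
Insert 820: h=6, slot 6 occupied → index 7.
Insert 809: h=6, slots 6,7 occupied → index 8.
Insert 161: h=7, slots 7,8 occupied → index 9.
Insert 404: h=8, slots 8,9 occupied → index 10.
Table: [341, -, -, -, -, -, 358, 820, 809, 161, 404]
Lookup 634: h=7, probe 7,8,9,10,0,1 → slot 1 empty, not found.

6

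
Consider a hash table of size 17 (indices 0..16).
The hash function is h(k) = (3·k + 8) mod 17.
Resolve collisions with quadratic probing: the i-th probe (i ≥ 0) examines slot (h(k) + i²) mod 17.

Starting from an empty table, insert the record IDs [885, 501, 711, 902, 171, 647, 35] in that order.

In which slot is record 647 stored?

10

885: h=11 -> slot 11
501: h=15 -> slot 15
711: h=16 -> slot 16
902: h=11, probe 11,12 -> slot 12
171: h=11, probe 11,12,15,3 -> slot 3
647: h=11, probe 11,12,15,3,10 -> slot 10
35: h=11, probe 11,12,15,3,10,2 -> slot 2
Table: [—, —, 35, 171, —, —, —, —, —, —, 647, 885, 902, —, —, 501, 711]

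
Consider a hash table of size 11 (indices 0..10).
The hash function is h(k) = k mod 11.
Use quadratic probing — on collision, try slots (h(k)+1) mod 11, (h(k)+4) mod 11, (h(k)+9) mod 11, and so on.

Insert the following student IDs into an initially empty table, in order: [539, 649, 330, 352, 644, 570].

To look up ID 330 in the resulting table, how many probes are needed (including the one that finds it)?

539: h=0 → slot 0
649: h=0, probe 0,1 → slot 1
330: h=0, probe 0,1,4 → slot 4
352: h=0, probe 0,1,4,9 → slot 9
644: h=6 → slot 6
570: h=9, probe 9,10 → slot 10
Table: [539, 649, —, —, 330, —, 644, —, —, 352, 570]
Lookup 330: h=0, probe 0,1,4 → found at 4.

3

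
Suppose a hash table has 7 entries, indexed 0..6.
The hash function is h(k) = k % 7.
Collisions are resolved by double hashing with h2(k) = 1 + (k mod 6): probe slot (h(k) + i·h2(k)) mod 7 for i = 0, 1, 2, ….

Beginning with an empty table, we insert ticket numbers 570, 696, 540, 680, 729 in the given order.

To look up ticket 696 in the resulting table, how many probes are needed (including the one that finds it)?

570 hashes to 3; slot 3 is free → place at 3.
696 hashes to 3, h2=1; 3 taken → place at 4.
540 hashes to 1; slot 1 is free → place at 1.
680 hashes to 1, h2=3; 1,4 taken → place at 0.
729 hashes to 1, h2=4; 1 taken → place at 5.
Table: [680, 540, ∅, 570, 696, 729, ∅]
Lookup 696: h=3, h2=1, probe 3,4 → found at 4.

2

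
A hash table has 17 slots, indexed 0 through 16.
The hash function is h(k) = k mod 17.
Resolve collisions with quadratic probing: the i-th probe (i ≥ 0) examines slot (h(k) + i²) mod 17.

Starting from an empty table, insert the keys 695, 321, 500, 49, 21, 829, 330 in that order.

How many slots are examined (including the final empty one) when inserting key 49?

695 hashes to 15; slot 15 is free → place at 15.
321 hashes to 15; 15 taken → place at 16.
500 hashes to 7; slot 7 is free → place at 7.
49 hashes to 15; 15,16 taken → place at 2.
21 hashes to 4; slot 4 is free → place at 4.
829 hashes to 13; slot 13 is free → place at 13.
330 hashes to 7; 7 taken → place at 8.
Table: [∅, ∅, 49, ∅, 21, ∅, ∅, 500, 330, ∅, ∅, ∅, ∅, 829, ∅, 695, 321]

3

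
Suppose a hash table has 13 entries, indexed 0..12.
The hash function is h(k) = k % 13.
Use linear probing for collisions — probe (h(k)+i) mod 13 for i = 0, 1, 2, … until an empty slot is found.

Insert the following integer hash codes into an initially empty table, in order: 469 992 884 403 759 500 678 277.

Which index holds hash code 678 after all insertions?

469: h=1 -> slot 1
992: h=4 -> slot 4
884: h=0 -> slot 0
403: h=0, probe 0,1,2 -> slot 2
759: h=5 -> slot 5
500: h=6 -> slot 6
678: h=2, probe 2,3 -> slot 3
277: h=4, probe 4,5,6,7 -> slot 7
Table: [884, 469, 403, 678, 992, 759, 500, 277, _, _, _, _, _]

3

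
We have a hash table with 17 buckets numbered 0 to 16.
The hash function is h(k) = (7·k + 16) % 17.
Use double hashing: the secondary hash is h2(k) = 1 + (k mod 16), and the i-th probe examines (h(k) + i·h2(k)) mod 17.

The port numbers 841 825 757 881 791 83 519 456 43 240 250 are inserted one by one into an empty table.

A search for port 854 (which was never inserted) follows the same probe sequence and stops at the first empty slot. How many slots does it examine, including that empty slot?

3

841 hashes to 4; slot 4 is free => place at 4.
825 hashes to 11; slot 11 is free => place at 11.
757 hashes to 11, h2=6; 11 taken => place at 0.
881 hashes to 12; slot 12 is free => place at 12.
791 hashes to 11, h2=8; 11 taken => place at 2.
83 hashes to 2, h2=4; 2 taken => place at 6.
519 hashes to 11, h2=8; 11,2 taken => place at 10.
456 hashes to 12, h2=9; 12,4 taken => place at 13.
43 hashes to 11, h2=12; 11,6 taken => place at 1.
240 hashes to 13, h2=1; 13 taken => place at 14.
250 hashes to 15; slot 15 is free => place at 15.
Table: [757, 43, 791, —, 841, —, 83, —, —, —, 519, 825, 881, 456, 240, 250, —]
Lookup 854: h=10, h2=7, probe 10,0,7 → slot 7 empty, not found.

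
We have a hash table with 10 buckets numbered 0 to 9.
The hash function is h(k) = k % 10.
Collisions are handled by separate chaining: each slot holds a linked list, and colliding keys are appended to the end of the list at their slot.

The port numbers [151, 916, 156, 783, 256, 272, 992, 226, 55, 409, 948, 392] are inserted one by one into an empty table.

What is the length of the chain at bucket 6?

4

151 → bucket 1
916 → bucket 6
156 → bucket 6 (collision)
783 → bucket 3
256 → bucket 6 (collision)
272 → bucket 2
992 → bucket 2 (collision)
226 → bucket 6 (collision)
55 → bucket 5
409 → bucket 9
948 → bucket 8
392 → bucket 2 (collision)
Final buckets:
0: ∅
1: 151
2: 272 -> 992 -> 392
3: 783
4: ∅
5: 55
6: 916 -> 156 -> 256 -> 226
7: ∅
8: 948
9: 409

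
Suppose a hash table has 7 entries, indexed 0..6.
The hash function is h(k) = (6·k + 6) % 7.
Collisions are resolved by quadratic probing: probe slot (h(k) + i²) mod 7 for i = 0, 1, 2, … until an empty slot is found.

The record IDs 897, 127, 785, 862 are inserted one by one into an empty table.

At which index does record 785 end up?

897: h=5 → slot 5
127: h=5, probe 5,6 → slot 6
785: h=5, probe 5,6,2 → slot 2
862: h=5, probe 5,6,2,0 → slot 0
Table: [862, -, 785, -, -, 897, 127]

2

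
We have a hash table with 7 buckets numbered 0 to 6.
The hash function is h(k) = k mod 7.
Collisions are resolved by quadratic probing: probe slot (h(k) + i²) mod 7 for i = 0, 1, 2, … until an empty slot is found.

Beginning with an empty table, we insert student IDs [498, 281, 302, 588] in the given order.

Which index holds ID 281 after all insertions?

2

498: h=1 -> slot 1
281: h=1, probe 1,2 -> slot 2
302: h=1, probe 1,2,5 -> slot 5
588: h=0 -> slot 0
Table: [588, 498, 281, —, —, 302, —]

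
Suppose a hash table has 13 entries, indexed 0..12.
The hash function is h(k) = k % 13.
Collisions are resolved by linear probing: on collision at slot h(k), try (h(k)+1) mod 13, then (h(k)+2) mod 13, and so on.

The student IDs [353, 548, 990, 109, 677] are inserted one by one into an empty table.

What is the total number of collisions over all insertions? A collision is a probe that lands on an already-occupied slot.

353: h=2 → slot 2
548: h=2, probe 2,3 → slot 3
990: h=2, probe 2,3,4 → slot 4
109: h=5 → slot 5
677: h=1 → slot 1
Table: [∅, 677, 353, 548, 990, 109, ∅, ∅, ∅, ∅, ∅, ∅, ∅]

3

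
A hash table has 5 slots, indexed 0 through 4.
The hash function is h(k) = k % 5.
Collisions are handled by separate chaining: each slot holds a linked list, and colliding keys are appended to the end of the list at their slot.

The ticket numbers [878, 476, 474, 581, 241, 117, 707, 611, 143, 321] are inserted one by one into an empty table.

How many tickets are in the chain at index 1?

5

878 → bucket 3
476 → bucket 1
474 → bucket 4
581 → bucket 1 (collision)
241 → bucket 1 (collision)
117 → bucket 2
707 → bucket 2 (collision)
611 → bucket 1 (collision)
143 → bucket 3 (collision)
321 → bucket 1 (collision)
Final buckets:
0: _
1: 476 -> 581 -> 241 -> 611 -> 321
2: 117 -> 707
3: 878 -> 143
4: 474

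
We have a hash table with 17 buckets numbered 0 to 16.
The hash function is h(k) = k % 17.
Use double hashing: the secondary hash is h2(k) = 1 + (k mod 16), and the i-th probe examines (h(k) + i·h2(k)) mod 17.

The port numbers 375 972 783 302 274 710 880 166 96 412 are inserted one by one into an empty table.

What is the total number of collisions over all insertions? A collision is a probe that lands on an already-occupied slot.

8

375: h=1 => slot 1
972: h=3 => slot 3
783: h=1, h2=16, probe 1,0 => slot 0
302: h=13 => slot 13
274: h=2 => slot 2
710: h=13, h2=7, probe 13,3,10 => slot 10
880: h=13, h2=1, probe 13,14 => slot 14
166: h=13, h2=7, probe 13,3,10,0,7 => slot 7
96: h=11 => slot 11
412: h=4 => slot 4
Table: [783, 375, 274, 972, 412, _, _, 166, _, _, 710, 96, _, 302, 880, _, _]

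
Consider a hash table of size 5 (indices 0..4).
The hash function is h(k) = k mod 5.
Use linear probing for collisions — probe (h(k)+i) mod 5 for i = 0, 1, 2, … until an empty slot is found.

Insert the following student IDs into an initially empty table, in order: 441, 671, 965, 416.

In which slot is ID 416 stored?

441: h=1 -> slot 1
671: h=1, probe 1,2 -> slot 2
965: h=0 -> slot 0
416: h=1, probe 1,2,3 -> slot 3
Table: [965, 441, 671, 416, -]

3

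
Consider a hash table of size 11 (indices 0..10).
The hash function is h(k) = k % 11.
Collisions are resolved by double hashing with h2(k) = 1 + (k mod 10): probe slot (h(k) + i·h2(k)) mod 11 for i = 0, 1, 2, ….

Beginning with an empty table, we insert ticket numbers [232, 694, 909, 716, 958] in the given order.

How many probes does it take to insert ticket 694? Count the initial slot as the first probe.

232 hashes to 1; slot 1 is free -> place at 1.
694 hashes to 1, h2=5; 1 taken -> place at 6.
909 hashes to 7; slot 7 is free -> place at 7.
716 hashes to 1, h2=7; 1 taken -> place at 8.
958 hashes to 1, h2=9; 1 taken -> place at 10.
Table: [-, 232, -, -, -, -, 694, 909, 716, -, 958]

2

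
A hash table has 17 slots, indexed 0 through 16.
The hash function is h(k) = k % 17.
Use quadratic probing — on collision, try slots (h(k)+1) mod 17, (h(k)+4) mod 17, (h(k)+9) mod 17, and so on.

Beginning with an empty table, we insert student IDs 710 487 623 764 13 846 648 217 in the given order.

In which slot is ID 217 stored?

Insert 710: h=13, slot 13 empty => index 13.
Insert 487: h=11, slot 11 empty => index 11.
Insert 623: h=11, slot 11 occupied => index 12.
Insert 764: h=16, slot 16 empty => index 16.
Insert 13: h=13, slot 13 occupied => index 14.
Insert 846: h=13, slots 13,14 occupied => index 0.
Insert 648: h=2, slot 2 empty => index 2.
Insert 217: h=13, slots 13,14,0 occupied => index 5.
Table: [846, ., 648, ., ., 217, ., ., ., ., ., 487, 623, 710, 13, ., 764]

5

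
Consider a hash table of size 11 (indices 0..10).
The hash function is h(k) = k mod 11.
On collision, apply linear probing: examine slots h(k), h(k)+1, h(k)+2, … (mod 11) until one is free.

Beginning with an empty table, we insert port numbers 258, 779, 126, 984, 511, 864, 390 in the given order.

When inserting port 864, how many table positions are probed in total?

5

258 hashes to 5; slot 5 is free => place at 5.
779 hashes to 9; slot 9 is free => place at 9.
126 hashes to 5; 5 taken => place at 6.
984 hashes to 5; 5,6 taken => place at 7.
511 hashes to 5; 5,6,7 taken => place at 8.
864 hashes to 6; 6,7,8,9 taken => place at 10.
390 hashes to 5; 5,6,7,8,9,10 taken => place at 0.
Table: [390, ., ., ., ., 258, 126, 984, 511, 779, 864]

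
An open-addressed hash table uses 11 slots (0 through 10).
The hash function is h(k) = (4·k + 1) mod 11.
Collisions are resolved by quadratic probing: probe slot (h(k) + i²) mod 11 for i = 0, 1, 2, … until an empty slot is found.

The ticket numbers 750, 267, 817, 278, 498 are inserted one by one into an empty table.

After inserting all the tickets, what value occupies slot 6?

Insert 750: h=9, slot 9 empty → index 9.
Insert 267: h=2, slot 2 empty → index 2.
Insert 817: h=2, slot 2 occupied → index 3.
Insert 278: h=2, slots 2,3 occupied → index 6.
Insert 498: h=2, slots 2,3,6 occupied → index 0.
Table: [498, —, 267, 817, —, —, 278, —, —, 750, —]

278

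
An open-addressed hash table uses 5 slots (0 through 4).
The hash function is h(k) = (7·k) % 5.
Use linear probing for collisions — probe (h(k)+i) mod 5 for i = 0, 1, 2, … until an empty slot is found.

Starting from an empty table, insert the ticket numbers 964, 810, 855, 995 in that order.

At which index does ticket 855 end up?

Insert 964: h=3, slot 3 empty -> index 3.
Insert 810: h=0, slot 0 empty -> index 0.
Insert 855: h=0, slot 0 occupied -> index 1.
Insert 995: h=0, slots 0,1 occupied -> index 2.
Table: [810, 855, 995, 964, —]

1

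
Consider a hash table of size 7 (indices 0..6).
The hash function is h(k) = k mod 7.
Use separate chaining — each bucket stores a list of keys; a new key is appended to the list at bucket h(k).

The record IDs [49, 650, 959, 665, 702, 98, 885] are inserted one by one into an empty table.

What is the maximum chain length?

4

Insert 49: h=0, bucket 0 empty → new chain.
Insert 650: h=6, bucket 6 empty → new chain.
Insert 959: h=0, bucket 0 nonempty → append to chain.
Insert 665: h=0, bucket 0 nonempty → append to chain.
Insert 702: h=2, bucket 2 empty → new chain.
Insert 98: h=0, bucket 0 nonempty → append to chain.
Insert 885: h=3, bucket 3 empty → new chain.
Final buckets:
0: 49 -> 959 -> 665 -> 98
1: .
2: 702
3: 885
4: .
5: .
6: 650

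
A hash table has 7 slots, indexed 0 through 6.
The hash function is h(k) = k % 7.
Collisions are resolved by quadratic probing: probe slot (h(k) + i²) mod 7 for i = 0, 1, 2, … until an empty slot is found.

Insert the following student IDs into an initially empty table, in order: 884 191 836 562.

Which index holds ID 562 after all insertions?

Insert 884: h=2, slot 2 empty -> index 2.
Insert 191: h=2, slot 2 occupied -> index 3.
Insert 836: h=3, slot 3 occupied -> index 4.
Insert 562: h=2, slots 2,3 occupied -> index 6.
Table: [∅, ∅, 884, 191, 836, ∅, 562]

6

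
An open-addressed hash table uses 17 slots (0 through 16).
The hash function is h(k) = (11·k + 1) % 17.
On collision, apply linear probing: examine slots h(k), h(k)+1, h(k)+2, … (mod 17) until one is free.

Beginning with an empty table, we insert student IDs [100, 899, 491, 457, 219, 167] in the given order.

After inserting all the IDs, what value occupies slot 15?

491

100: h=13 => slot 13
899: h=13, probe 13,14 => slot 14
491: h=13, probe 13,14,15 => slot 15
457: h=13, probe 13,14,15,16 => slot 16
219: h=13, probe 13,14,15,16,0 => slot 0
167: h=2 => slot 2
Table: [219, -, 167, -, -, -, -, -, -, -, -, -, -, 100, 899, 491, 457]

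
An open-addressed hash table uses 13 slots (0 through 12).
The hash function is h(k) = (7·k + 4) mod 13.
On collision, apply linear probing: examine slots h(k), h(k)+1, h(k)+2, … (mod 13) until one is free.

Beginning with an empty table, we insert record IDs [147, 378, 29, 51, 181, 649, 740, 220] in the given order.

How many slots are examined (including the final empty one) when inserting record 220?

7

147: h=6 => slot 6
378: h=11 => slot 11
29: h=12 => slot 12
51: h=10 => slot 10
181: h=10, probe 10,11,12,0 => slot 0
649: h=10, probe 10,11,12,0,1 => slot 1
740: h=10, probe 10,11,12,0,1,2 => slot 2
220: h=10, probe 10,11,12,0,1,2,3 => slot 3
Table: [181, 649, 740, 220, -, -, 147, -, -, -, 51, 378, 29]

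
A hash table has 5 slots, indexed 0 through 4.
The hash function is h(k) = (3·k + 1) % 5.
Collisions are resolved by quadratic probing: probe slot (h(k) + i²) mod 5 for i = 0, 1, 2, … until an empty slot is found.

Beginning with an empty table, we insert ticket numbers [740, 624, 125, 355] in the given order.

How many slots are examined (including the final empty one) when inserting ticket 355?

3

740: h=1 -> slot 1
624: h=3 -> slot 3
125: h=1, probe 1,2 -> slot 2
355: h=1, probe 1,2,0 -> slot 0
Table: [355, 740, 125, 624, .]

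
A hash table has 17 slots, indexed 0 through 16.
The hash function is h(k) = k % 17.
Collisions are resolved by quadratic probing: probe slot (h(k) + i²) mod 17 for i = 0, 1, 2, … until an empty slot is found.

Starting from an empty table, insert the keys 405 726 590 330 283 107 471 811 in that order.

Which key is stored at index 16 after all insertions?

471

Insert 405: h=14, slot 14 empty -> index 14.
Insert 726: h=12, slot 12 empty -> index 12.
Insert 590: h=12, slot 12 occupied -> index 13.
Insert 330: h=7, slot 7 empty -> index 7.
Insert 283: h=11, slot 11 empty -> index 11.
Insert 107: h=5, slot 5 empty -> index 5.
Insert 471: h=12, slots 12,13 occupied -> index 16.
Insert 811: h=12, slots 12,13,16 occupied -> index 4.
Table: [∅, ∅, ∅, ∅, 811, 107, ∅, 330, ∅, ∅, ∅, 283, 726, 590, 405, ∅, 471]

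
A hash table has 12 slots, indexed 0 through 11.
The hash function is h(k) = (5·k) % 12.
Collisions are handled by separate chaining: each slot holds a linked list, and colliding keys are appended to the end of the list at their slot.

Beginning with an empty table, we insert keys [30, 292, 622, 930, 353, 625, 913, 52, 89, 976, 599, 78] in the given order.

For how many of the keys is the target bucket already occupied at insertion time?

30 → bucket 6
292 → bucket 8
622 → bucket 2
930 → bucket 6 (collision)
353 → bucket 1
625 → bucket 5
913 → bucket 5 (collision)
52 → bucket 8 (collision)
89 → bucket 1 (collision)
976 → bucket 8 (collision)
599 → bucket 7
78 → bucket 6 (collision)
Final buckets:
0: .
1: 353 -> 89
2: 622
3: .
4: .
5: 625 -> 913
6: 30 -> 930 -> 78
7: 599
8: 292 -> 52 -> 976
9: .
10: .
11: .

6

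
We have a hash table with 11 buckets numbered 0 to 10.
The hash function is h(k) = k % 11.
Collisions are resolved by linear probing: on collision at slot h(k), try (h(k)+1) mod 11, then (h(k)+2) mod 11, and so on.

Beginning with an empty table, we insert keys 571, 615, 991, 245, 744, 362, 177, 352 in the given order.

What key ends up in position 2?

571: h=10 => slot 10
615: h=10, probe 10,0 => slot 0
991: h=1 => slot 1
245: h=3 => slot 3
744: h=7 => slot 7
362: h=10, probe 10,0,1,2 => slot 2
177: h=1, probe 1,2,3,4 => slot 4
352: h=0, probe 0,1,2,3,4,5 => slot 5
Table: [615, 991, 362, 245, 177, 352, ∅, 744, ∅, ∅, 571]

362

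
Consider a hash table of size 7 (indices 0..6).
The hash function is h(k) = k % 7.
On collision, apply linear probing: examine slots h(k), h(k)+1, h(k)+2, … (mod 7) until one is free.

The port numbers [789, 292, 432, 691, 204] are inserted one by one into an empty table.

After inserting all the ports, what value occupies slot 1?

691

789 hashes to 5; slot 5 is free => place at 5.
292 hashes to 5; 5 taken => place at 6.
432 hashes to 5; 5,6 taken => place at 0.
691 hashes to 5; 5,6,0 taken => place at 1.
204 hashes to 1; 1 taken => place at 2.
Table: [432, 691, 204, —, —, 789, 292]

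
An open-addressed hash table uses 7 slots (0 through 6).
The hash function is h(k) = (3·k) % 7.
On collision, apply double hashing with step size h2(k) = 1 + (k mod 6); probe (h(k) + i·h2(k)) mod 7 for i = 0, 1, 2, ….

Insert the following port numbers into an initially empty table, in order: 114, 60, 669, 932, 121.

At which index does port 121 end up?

Insert 114: h=6, slot 6 empty → index 6.
Insert 60: h=5, slot 5 empty → index 5.
Insert 669: h=5, h2=4, slot 5 occupied → index 2.
Insert 932: h=3, slot 3 empty → index 3.
Insert 121: h=6, h2=2, slot 6 occupied → index 1.
Table: [-, 121, 669, 932, -, 60, 114]

1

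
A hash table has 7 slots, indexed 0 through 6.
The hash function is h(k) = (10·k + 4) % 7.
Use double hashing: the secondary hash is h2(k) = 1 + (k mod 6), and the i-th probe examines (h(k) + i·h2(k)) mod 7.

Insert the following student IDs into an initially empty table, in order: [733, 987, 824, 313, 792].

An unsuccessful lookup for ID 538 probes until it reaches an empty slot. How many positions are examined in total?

Insert 733: h=5, slot 5 empty → index 5.
Insert 987: h=4, slot 4 empty → index 4.
Insert 824: h=5, h2=3, slot 5 occupied → index 1.
Insert 313: h=5, h2=2, slot 5 occupied → index 0.
Insert 792: h=0, h2=1, slots 0,1 occupied → index 2.
Table: [313, 824, 792, _, 987, 733, _]
Lookup 538: h=1, h2=5, probe 1,6 → slot 6 empty, not found.

2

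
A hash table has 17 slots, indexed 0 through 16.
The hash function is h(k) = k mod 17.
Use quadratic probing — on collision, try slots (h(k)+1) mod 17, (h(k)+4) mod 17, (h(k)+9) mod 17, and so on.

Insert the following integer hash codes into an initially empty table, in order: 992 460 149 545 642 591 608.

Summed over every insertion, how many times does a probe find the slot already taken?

Insert 992: h=6, slot 6 empty → index 6.
Insert 460: h=1, slot 1 empty → index 1.
Insert 149: h=13, slot 13 empty → index 13.
Insert 545: h=1, slot 1 occupied → index 2.
Insert 642: h=13, slot 13 occupied → index 14.
Insert 591: h=13, slots 13,14 occupied → index 0.
Insert 608: h=13, slots 13,14,0 occupied → index 5.
Table: [591, 460, 545, ∅, ∅, 608, 992, ∅, ∅, ∅, ∅, ∅, ∅, 149, 642, ∅, ∅]

7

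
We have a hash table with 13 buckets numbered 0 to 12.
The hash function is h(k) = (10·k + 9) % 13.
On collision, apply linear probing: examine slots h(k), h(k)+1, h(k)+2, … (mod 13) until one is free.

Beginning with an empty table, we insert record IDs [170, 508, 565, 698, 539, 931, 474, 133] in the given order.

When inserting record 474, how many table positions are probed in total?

170: h=6 → slot 6
508: h=6, probe 6,7 → slot 7
565: h=4 → slot 4
698: h=8 → slot 8
539: h=4, probe 4,5 → slot 5
931: h=11 → slot 11
474: h=4, probe 4,5,6,7,8,9 → slot 9
133: h=0 → slot 0
Table: [133, -, -, -, 565, 539, 170, 508, 698, 474, -, 931, -]

6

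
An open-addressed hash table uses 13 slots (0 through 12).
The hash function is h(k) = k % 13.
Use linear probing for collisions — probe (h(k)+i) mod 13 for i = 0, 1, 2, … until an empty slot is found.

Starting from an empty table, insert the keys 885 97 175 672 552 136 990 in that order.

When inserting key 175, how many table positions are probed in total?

Insert 885: h=1, slot 1 empty => index 1.
Insert 97: h=6, slot 6 empty => index 6.
Insert 175: h=6, slot 6 occupied => index 7.
Insert 672: h=9, slot 9 empty => index 9.
Insert 552: h=6, slots 6,7 occupied => index 8.
Insert 136: h=6, slots 6,7,8,9 occupied => index 10.
Insert 990: h=2, slot 2 empty => index 2.
Table: [∅, 885, 990, ∅, ∅, ∅, 97, 175, 552, 672, 136, ∅, ∅]

2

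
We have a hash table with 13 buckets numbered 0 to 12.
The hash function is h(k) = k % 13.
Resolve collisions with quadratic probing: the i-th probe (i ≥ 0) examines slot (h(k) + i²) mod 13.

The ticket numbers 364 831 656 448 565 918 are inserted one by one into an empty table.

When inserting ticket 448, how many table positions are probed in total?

2

364: h=0 => slot 0
831: h=12 => slot 12
656: h=6 => slot 6
448: h=6, probe 6,7 => slot 7
565: h=6, probe 6,7,10 => slot 10
918: h=8 => slot 8
Table: [364, ∅, ∅, ∅, ∅, ∅, 656, 448, 918, ∅, 565, ∅, 831]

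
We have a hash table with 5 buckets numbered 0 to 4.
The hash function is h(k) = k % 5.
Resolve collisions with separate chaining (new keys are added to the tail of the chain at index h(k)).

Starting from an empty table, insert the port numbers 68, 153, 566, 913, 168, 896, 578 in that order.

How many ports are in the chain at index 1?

2

68 -> bucket 3
153 -> bucket 3 (collision)
566 -> bucket 1
913 -> bucket 3 (collision)
168 -> bucket 3 (collision)
896 -> bucket 1 (collision)
578 -> bucket 3 (collision)
Final buckets:
0: —
1: 566 -> 896
2: —
3: 68 -> 153 -> 913 -> 168 -> 578
4: —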